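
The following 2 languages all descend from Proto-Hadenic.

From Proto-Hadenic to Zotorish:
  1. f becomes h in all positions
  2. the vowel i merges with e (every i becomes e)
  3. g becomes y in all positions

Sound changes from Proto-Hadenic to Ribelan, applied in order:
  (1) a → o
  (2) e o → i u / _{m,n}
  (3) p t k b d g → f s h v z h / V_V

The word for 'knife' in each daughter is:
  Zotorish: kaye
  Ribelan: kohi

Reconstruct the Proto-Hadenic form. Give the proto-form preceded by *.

*kagi

Position 2: Zotorish has a, Ribelan has o. Zotorish preserves a here (none of its changes turn any other segment into a), so the proto-segment is *a.
Position 4: Zotorish has e, Ribelan has i. Taking the neighbouring segments as reconstructed: Zotorish e could go back to *e or *i; Ribelan i can only go back to *i — the one source consistent with every daughter is *i.
Continuing position by position gives *kagi; check it forward:
Zotorish: *kagi > kage > kaye  (by vowel merger, unconditioned shift)
Ribelan: *kagi > kogi > kohi  (by vowel merger, intervocalic lenition)
No other proto-form is consistent with every reflex, so the reconstruction is *kagi.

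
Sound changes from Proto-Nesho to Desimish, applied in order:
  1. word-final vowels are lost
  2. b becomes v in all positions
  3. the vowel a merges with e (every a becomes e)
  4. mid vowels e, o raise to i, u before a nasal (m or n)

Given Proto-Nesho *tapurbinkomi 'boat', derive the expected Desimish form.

Desimish: start from *tapurbinkomi.
  rule 1 (apocope): tapurbinkomi → tapurbinkom
  rule 2 (unconditioned shift): tapurbinkom → tapurvinkom
  rule 3 (vowel merger): tapurvinkom → tepurvinkom
  rule 4 (pre-nasal raising): tepurvinkom → tepurvinkum
  ⇒ Desimish tepurvinkum

tepurvinkum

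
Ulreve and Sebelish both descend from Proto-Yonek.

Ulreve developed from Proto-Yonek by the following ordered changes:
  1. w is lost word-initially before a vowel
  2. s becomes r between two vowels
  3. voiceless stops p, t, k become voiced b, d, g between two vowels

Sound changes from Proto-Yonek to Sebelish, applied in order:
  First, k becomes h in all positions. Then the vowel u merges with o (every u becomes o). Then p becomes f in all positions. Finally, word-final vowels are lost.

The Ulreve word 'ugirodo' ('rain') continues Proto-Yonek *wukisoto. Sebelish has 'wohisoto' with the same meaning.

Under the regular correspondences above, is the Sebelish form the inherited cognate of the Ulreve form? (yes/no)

no

Derive the expected Sebelish reflex of *wukisoto:
Sebelish: *wukisoto > wuhisoto > wohisoto > wohisot  (by unconditioned shift, vowel merger, apocope)
The regular Sebelish reflex would be 'wohisot', but the attested form is 'wohisoto'. The correspondence is irregular, so they are not cognates (the Sebelish form has a different source).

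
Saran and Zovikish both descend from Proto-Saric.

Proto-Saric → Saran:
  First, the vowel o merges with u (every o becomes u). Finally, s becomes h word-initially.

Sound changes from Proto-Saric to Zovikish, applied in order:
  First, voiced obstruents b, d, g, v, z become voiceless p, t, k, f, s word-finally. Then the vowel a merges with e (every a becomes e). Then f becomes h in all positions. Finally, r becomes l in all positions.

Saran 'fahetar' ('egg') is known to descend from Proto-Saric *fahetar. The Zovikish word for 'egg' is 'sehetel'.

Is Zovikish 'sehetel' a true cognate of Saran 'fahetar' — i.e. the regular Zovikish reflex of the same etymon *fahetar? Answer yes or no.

no

Derive the expected Zovikish reflex of *fahetar:
Zovikish: start from *fahetar.
  rule 1: no change — fahetar
  rule 2 (vowel merger): fahetar → feheter
  rule 3 (unconditioned shift): feheter → heheter
  rule 4 (unconditioned shift): heheter → hehetel
  ⇒ Zovikish hehetel
The regular Zovikish reflex would be 'hehetel', but the attested form is 'sehetel'. The correspondence is irregular, so they are not cognates (the Zovikish form has a different source).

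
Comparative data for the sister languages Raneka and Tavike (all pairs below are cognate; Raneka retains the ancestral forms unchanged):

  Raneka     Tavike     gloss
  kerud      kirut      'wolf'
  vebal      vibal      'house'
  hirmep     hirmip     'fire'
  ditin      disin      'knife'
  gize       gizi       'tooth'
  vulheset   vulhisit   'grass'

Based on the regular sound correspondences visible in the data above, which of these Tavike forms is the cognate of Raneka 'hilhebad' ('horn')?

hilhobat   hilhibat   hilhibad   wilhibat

hilhibat

vebal ~ vibal — Raneka e corresponds to Tavike i after a consonant, before a labial obstruent.
kerud ~ kirut — Raneka d corresponds to Tavike t word-finally.
Applying these to Raneka 'hilhebad':
  hilhebad → hilhibad   (e→i after a consonant, before a labial obstruent)
  hilhibad → hilhibat   (d→t word-finally)
So the Tavike cognate is 'hilhibat'.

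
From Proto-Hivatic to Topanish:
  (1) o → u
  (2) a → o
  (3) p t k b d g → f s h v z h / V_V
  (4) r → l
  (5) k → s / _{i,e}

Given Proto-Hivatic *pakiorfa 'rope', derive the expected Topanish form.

Topanish: *pakiorfa
  pakiorfa → pakiurfa   [vowel merger]
  pakiurfa → pokiurfo   [vowel merger]
  pokiurfo → pohiurfo   [intervocalic lenition]
  pohiurfo → pohiulfo   [unconditioned shift]
  pohiulfo (rule 5 does not apply)
  giving Topanish pohiulfo.

pohiulfo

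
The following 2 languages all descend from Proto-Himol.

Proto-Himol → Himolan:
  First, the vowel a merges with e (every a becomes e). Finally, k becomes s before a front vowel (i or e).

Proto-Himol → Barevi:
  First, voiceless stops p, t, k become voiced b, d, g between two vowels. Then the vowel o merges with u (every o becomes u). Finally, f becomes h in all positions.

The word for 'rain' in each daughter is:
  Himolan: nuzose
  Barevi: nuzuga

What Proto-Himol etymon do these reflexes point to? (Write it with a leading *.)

Position 5: Himolan has s, Barevi has g. Taking the neighbouring segments as reconstructed: Himolan s could go back to *k or *s; Barevi g could go back to *k or *g — the one source consistent with every daughter is *k.
Position 6: Himolan has e, Barevi has a. Barevi preserves a here (none of its changes turn any other segment into a), so the proto-segment is *a.
This points to *nuzoka. Verify forward in each daughter:
Himolan: start from *nuzoka.
  rule 1 (vowel merger): nuzoka → nuzoke
  rule 2 (palatalisation): nuzoke → nuzose
  ⇒ Himolan nuzose
Barevi: *nuzoka
  nuzoka → nuzoga   [intervocalic voicing]
  nuzoga → nuzuga   [vowel merger]
  nuzuga (rule 3 does not apply)
  giving Barevi nuzuga.
No other proto-form is consistent with every reflex, so the reconstruction is *nuzoka.

*nuzoka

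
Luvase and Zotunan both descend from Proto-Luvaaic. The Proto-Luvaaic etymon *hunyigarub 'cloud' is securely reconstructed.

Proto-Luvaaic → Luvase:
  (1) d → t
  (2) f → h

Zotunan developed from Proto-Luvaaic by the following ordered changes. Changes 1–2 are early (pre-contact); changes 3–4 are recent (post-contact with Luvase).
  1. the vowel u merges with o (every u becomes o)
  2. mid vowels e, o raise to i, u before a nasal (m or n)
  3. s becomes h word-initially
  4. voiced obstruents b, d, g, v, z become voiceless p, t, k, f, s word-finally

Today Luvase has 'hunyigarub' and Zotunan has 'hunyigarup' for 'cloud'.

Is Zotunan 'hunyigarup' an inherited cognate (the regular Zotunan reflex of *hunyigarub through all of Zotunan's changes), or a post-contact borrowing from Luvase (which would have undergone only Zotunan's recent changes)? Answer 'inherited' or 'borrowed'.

If inherited, *hunyigarub would pass through all of Zotunan's changes:
Zotunan: start from *hunyigarub.
  rule 1 (vowel merger): hunyigarub → honyigarob
  rule 2 (pre-nasal raising): honyigarob → hunyigarob
  rule 3: no change — hunyigarob
  rule 4 (final devoicing): hunyigarob → hunyigarop
  ⇒ Zotunan hunyigarop
If borrowed from Luvase 'hunyigarub' after the early changes, it would undergo only the recent ones:
  rule 3 (debuccalisation): no change (hunyigarub)
  rule 4 (final devoicing): hunyigarub → hunyigarup
  ⇒ as a loan: hunyigarup
Zotunan 'hunyigarup' matches the loan outcome 'hunyigarup', not the inherited 'hunyigarop' — it skipped the early Zotunan changes, so it was borrowed from Luvase.

borrowed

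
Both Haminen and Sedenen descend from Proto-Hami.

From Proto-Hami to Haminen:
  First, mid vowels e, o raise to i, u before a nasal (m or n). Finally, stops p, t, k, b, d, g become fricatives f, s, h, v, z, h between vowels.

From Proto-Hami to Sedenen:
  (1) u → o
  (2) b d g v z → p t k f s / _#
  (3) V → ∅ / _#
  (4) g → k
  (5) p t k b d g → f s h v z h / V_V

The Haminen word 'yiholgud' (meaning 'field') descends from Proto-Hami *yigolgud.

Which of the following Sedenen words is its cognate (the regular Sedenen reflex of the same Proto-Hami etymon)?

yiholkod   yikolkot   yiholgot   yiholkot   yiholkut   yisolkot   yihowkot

Sedenen: *yigolgud > yigolgod > yigolgot > yikolkot > yiholkot  (by vowel merger, final devoicing, unconditioned shift, intervocalic lenition)
Only 'yiholkot' matches the regular Sedenen development of *yigolgud.

yiholkot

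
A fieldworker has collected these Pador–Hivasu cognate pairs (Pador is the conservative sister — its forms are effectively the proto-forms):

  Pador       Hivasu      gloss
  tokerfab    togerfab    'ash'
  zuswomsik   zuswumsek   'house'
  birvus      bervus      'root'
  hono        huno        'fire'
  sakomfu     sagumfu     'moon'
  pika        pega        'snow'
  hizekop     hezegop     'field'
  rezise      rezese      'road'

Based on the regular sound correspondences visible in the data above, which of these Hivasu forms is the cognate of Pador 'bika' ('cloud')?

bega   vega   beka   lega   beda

zuswomsik ~ zuswumsek, pika ~ pega — Pador i corresponds to Hivasu e after a consonant, before a consonant other than r, m, n, p, b, f, v.
pika ~ pega — Pador k corresponds to Hivasu g between vowels (before a back vowel).
Applying these to Pador 'bika':
  bika → beka   (i→e after a consonant, before a consonant other than r, m, n, p, b, f, v)
  beka → bega   (k→g between vowels (before a back vowel))
So the Hivasu cognate is 'bega'.

bega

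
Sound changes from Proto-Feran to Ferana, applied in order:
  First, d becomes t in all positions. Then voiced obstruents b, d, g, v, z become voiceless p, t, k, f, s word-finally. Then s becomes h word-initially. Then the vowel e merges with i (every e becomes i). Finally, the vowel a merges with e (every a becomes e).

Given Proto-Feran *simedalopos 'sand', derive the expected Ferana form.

Ferana: *simedalopos > simetalopos > himetalopos > himitalopos > himitelopos  (by unconditioned shift, debuccalisation, vowel merger, vowel merger)

himitelopos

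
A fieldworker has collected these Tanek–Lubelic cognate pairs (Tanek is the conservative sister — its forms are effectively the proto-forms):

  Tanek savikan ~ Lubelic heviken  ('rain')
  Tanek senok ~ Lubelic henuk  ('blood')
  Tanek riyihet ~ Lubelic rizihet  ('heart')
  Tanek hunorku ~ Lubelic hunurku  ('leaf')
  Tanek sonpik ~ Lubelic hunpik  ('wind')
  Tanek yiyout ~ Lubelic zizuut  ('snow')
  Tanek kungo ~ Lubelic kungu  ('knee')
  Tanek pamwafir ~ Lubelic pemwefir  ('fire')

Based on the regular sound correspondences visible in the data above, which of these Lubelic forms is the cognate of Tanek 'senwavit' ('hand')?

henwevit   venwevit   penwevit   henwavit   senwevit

senok ~ henuk — Tanek s corresponds to Lubelic h word-initially before a front vowel.
savikan ~ heviken — Tanek a corresponds to Lubelic e after a consonant, before a labial obstruent.
Applying these to Tanek 'senwavit':
  senwavit → henwavit   (s→h word-initially before a front vowel)
  henwavit → henwevit   (a→e after a consonant, before a labial obstruent)
So the Lubelic cognate is 'henwevit'.

henwevit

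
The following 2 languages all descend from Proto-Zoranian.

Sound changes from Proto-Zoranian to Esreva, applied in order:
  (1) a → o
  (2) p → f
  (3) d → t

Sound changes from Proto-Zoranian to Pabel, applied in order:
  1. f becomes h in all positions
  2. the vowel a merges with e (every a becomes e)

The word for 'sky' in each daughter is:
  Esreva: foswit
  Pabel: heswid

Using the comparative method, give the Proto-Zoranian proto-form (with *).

Position 6: Esreva has t, Pabel has d. Pabel preserves d here (none of its changes turn any other segment into d), so the proto-segment is *d.
Position 2: Esreva has o, Pabel has e. Taking the neighbouring segments as reconstructed: Esreva o could go back to *a or *o; Pabel e could go back to *a or *e — the one source consistent with every daughter is *a.
Position 1: Esreva has f, Pabel has h. Taking the neighbouring segments as reconstructed: Esreva f could go back to *p or *f; Pabel h could go back to *f or *h — the one source consistent with every daughter is *f.
The remaining positions agree across the daughters. Check the candidate against every language:
Esreva: *faswid
  faswid → foswid   [vowel merger]
  foswid (rule 2 does not apply)
  foswid → foswit   [unconditioned shift]
  giving Esreva foswit.
Pabel: start from *faswid.
  rule 1 (unconditioned shift): faswid → haswid
  rule 2 (vowel merger): haswid → heswid
  ⇒ Pabel heswid
*faswid is the unique common source.

*faswid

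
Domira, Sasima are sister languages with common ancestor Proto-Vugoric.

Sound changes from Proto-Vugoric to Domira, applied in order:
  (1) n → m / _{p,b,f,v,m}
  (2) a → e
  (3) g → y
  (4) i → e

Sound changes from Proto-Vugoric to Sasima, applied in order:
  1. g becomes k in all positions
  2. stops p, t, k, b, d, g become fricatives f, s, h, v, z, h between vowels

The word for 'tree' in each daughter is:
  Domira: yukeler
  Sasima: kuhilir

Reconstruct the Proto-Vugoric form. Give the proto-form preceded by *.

*gukilir

Position 4: Domira has e, Sasima has i. Sasima preserves i here (none of its changes turn any other segment into i), so the proto-segment is *i.
Position 6: Domira has e, Sasima has i. Sasima preserves i here (none of its changes turn any other segment into i), so the proto-segment is *i.
Continuing position by position gives *gukilir; check it forward:
Domira: *gukilir > yukilir > yukeler  (by unconditioned shift, vowel merger)
Sasima: start from *gukilir.
  rule 1 (unconditioned shift): gukilir → kukilir
  rule 2 (intervocalic lenition): kukilir → kuhilir
  ⇒ Sasima kuhilir
No other proto-form is consistent with every reflex, so the reconstruction is *gukilir.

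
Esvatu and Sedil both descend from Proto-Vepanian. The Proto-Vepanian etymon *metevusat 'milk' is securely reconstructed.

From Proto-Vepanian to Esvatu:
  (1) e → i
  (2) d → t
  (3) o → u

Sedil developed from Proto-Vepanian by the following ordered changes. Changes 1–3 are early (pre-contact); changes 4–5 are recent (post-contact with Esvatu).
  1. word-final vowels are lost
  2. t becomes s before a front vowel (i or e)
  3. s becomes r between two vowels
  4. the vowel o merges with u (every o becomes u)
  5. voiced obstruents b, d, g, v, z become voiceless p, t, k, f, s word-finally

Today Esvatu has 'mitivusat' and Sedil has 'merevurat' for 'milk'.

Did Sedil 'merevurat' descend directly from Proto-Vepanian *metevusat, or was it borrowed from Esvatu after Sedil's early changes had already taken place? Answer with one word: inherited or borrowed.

If inherited, *metevusat would pass through all of Sedil's changes:
Sedil: *metevusat
  metevusat (rule 1 does not apply)
  metevusat → mesevusat   [palatalisation]
  mesevusat → merevurat   [rhotacism]
  merevurat (rule 4 does not apply)
  merevurat (rule 5 does not apply)
  giving Sedil merevurat.
If borrowed from Esvatu 'mitivusat' after the early changes, it would undergo only the recent ones:
  rule 4 (vowel merger): no change (mitivusat)
  rule 5 (final devoicing): no change (mitivusat)
  ⇒ as a loan: mitivusat
Sedil 'merevurat' matches the inherited outcome exactly, so it is an inherited cognate, not a loan.

inherited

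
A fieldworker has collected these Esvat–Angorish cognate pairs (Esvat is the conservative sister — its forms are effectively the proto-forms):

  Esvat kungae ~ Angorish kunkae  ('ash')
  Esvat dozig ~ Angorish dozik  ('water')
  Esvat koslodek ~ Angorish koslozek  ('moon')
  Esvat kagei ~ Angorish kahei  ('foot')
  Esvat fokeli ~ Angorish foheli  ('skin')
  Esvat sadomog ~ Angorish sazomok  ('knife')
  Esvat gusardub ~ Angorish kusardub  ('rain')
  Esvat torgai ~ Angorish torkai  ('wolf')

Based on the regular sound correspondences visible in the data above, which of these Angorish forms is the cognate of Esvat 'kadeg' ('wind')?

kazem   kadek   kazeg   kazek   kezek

kazek

koslodek ~ koslozek — Esvat d corresponds to Angorish z between vowels (before a front vowel).
dozig ~ dozik, sadomog ~ sazomok — Esvat g corresponds to Angorish k word-finally.
Applying these to Esvat 'kadeg':
  kadeg → kazeg   (d→z between vowels (before a front vowel))
  kazeg → kazek   (g→k word-finally)
So the Angorish cognate is 'kazek'.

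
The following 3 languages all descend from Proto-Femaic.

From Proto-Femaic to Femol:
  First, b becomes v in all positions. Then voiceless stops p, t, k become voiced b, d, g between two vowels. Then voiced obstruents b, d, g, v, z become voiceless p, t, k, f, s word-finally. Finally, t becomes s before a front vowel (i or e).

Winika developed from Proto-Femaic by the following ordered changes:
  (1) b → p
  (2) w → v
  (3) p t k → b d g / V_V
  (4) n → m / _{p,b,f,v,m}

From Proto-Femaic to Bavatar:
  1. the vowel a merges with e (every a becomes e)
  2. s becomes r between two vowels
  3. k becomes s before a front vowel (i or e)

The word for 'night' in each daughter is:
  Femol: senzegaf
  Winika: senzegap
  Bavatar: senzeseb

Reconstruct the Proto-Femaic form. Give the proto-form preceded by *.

Position 6: Femol has g, Winika has g, Bavatar has s. Taking the neighbouring segments as reconstructed: Femol g could go back to *k or *g; Winika g could go back to *k or *g; Bavatar s can only go back to *k — the one source consistent with every daughter is *k.
Position 8: Femol has f, Winika has p, Bavatar has b. Bavatar preserves b here (none of its changes turn any other segment into b), so the proto-segment is *b.
Position 7: Femol has a, Winika has a, Bavatar has e. Femol preserves a here (none of its changes turn any other segment into a), so the proto-segment is *a.
Verify the candidate proto-form against each daughter:
Femol: *senzekab > senzekav > senzegav > senzegaf  (by unconditioned shift, intervocalic voicing, final devoicing)
Winika: start from *senzekab.
  rule 1 (unconditioned shift): senzekab → senzekap
  rule 2: no change — senzekap
  rule 3 (intervocalic voicing): senzekap → senzegap
  rule 4: no change — senzegap
  ⇒ Winika senzegap
Bavatar: start from *senzekab.
  rule 1 (vowel merger): senzekab → senzekeb
  rule 2: no change — senzekeb
  rule 3 (palatalisation): senzekeb → senzeseb
  ⇒ Bavatar senzeseb
*senzekab is the unique common source.

*senzekab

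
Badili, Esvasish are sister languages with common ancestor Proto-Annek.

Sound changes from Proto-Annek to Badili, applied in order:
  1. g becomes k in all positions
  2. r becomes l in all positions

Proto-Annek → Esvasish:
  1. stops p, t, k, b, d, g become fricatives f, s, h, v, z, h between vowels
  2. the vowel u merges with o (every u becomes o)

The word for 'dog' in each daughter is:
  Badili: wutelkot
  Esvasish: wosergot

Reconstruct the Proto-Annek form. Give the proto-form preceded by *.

*wutergot

Position 5: Badili has l, Esvasish has r. Esvasish preserves r here (none of its changes turn any other segment into r), so the proto-segment is *r.
Position 6: Badili has k, Esvasish has g. Esvasish preserves g here (none of its changes turn any other segment into g), so the proto-segment is *g.
Position 2: Badili has u, Esvasish has o. Badili preserves u here (none of its changes turn any other segment into u), so the proto-segment is *u.
This points to *wutergot. Verify forward in each daughter:
Badili: *wutergot > wuterkot > wutelkot  (by unconditioned shift, unconditioned shift)
Esvasish: start from *wutergot.
  rule 1 (intervocalic lenition): wutergot → wusergot
  rule 2 (vowel merger): wusergot → wosergot
  ⇒ Esvasish wosergot
*wutergot is the unique common source.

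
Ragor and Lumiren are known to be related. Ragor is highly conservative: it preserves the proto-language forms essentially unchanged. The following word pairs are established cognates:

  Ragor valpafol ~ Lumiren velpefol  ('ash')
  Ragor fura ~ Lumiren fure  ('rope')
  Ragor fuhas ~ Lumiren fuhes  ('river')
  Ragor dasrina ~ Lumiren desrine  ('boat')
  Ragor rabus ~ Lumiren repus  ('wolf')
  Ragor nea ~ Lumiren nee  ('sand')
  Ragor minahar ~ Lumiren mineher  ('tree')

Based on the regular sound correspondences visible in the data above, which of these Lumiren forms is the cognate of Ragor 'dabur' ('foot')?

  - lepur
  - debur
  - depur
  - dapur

depur

rabus ~ repus — Ragor a corresponds to Lumiren e after a consonant, before a labial obstruent.
rabus ~ repus — Ragor b corresponds to Lumiren p between vowels (before a back vowel).
Applying these to Ragor 'dabur':
  dabur → debur   (a→e after a consonant, before a labial obstruent)
  debur → depur   (b→p between vowels (before a back vowel))
So the Lumiren cognate is 'depur'.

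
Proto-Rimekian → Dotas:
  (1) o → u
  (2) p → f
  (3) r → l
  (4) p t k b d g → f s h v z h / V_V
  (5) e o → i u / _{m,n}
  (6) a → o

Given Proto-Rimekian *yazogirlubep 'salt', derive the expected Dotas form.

Dotas: *yazogirlubep
  yazogirlubep → yazugirlubep   [vowel merger]
  yazugirlubep → yazugirlubef   [unconditioned shift]
  yazugirlubef → yazugillubef   [unconditioned shift]
  yazugillubef → yazuhilluvef   [intervocalic lenition]
  yazuhilluvef (rule 5 does not apply)
  yazuhilluvef → yozuhilluvef   [vowel merger]
  giving Dotas yozuhilluvef.

yozuhilluvef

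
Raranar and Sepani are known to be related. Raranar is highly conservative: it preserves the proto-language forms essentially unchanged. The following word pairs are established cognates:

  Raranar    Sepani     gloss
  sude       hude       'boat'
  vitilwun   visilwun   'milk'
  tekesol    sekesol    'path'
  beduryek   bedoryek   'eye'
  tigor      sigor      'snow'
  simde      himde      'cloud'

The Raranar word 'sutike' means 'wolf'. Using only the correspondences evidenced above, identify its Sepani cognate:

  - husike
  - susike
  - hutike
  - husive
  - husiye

husike

sude ~ hude — Raranar s corresponds to Sepani h word-initially before a back vowel.
vitilwun ~ visilwun — Raranar t corresponds to Sepani s between vowels (before a front vowel).
Applying these to Raranar 'sutike':
  sutike → hutike   (s→h word-initially before a back vowel)
  hutike → husike   (t→s between vowels (before a front vowel))
So the Sepani cognate is 'husike'.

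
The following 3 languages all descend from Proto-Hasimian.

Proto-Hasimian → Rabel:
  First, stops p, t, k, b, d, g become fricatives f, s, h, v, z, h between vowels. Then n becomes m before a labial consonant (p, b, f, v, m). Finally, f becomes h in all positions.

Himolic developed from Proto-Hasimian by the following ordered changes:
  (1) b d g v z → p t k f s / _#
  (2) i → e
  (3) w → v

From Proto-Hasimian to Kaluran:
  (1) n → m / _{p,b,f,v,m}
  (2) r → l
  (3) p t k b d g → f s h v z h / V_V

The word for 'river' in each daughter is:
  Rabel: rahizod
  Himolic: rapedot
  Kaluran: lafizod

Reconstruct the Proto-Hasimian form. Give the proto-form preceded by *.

*rapidod

Position 5: Rabel has z, Himolic has d, Kaluran has z. Himolic preserves d here (none of its changes turn any other segment into d), so the proto-segment is *d.
Position 3: Rabel has h, Himolic has p, Kaluran has f. Taking the neighbouring segments as reconstructed: Rabel h could go back to *p or *k or *g or *f or *h; Himolic p can only go back to *p; Kaluran f could go back to *p or *f — the one source consistent with every daughter is *p.
Position 1: Rabel has r, Himolic has r, Kaluran has l. Rabel preserves r here (none of its changes turn any other segment into r), so the proto-segment is *r.
Continuing position by position gives *rapidod; check it forward:
Rabel: start from *rapidod.
  rule 1 (intervocalic lenition): rapidod → rafizod
  rule 2: no change — rafizod
  rule 3 (unconditioned shift): rafizod → rahizod
  ⇒ Rabel rahizod
Himolic: start from *rapidod.
  rule 1 (final devoicing): rapidod → rapidot
  rule 2 (vowel merger): rapidot → rapedot
  rule 3: no change — rapedot
  ⇒ Himolic rapedot
Kaluran: *rapidod
  rapidod (rule 1 does not apply)
  rapidod → lapidod   [unconditioned shift]
  lapidod → lafizod   [intervocalic lenition]
  giving Kaluran lafizod.
No other proto-form is consistent with every reflex, so the reconstruction is *rapidod.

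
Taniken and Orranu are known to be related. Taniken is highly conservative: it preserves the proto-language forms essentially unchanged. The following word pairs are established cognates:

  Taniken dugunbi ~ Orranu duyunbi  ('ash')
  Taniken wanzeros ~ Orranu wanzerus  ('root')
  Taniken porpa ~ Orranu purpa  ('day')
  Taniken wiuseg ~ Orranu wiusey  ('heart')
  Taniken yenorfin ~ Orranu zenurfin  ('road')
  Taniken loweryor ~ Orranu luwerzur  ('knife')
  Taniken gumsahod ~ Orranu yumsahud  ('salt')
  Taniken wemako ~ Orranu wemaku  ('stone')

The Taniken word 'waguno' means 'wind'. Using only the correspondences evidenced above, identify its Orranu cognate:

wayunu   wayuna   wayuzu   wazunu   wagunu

wayunu

dugunbi ~ duyunbi — Taniken g corresponds to Orranu y between vowels (before a back vowel).
wemako ~ wemaku — Taniken o corresponds to Orranu u word-finally.
Applying these to Taniken 'waguno':
  waguno → wayuno   (g→y between vowels (before a back vowel))
  wayuno → wayunu   (o→u word-finally)
So the Orranu cognate is 'wayunu'.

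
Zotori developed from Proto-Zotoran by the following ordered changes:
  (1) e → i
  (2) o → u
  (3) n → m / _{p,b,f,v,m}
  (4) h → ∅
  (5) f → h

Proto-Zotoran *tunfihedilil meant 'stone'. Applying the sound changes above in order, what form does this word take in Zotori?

Zotori: *tunfihedilil > tunfihidilil > tumfihidilil > tumfiidilil > tumhiidilil  (by vowel merger, nasal place assimilation, h-loss, unconditioned shift)

tumhiidilil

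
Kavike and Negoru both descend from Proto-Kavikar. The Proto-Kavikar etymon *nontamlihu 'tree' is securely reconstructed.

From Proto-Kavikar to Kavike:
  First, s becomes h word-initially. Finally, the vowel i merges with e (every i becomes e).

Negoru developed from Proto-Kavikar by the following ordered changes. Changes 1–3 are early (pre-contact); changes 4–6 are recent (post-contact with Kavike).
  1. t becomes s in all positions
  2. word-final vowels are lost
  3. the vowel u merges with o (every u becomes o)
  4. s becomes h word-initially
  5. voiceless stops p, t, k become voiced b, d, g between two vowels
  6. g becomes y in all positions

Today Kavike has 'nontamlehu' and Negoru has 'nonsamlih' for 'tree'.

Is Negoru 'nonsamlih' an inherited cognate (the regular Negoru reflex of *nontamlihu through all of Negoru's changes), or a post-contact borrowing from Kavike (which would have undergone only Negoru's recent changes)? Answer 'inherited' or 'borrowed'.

inherited

If inherited, *nontamlihu would pass through all of Negoru's changes:
Negoru: *nontamlihu
  nontamlihu → nonsamlihu   [unconditioned shift]
  nonsamlihu → nonsamlih   [apocope]
  nonsamlih (rule 3 does not apply)
  nonsamlih (rule 4 does not apply)
  nonsamlih (rule 5 does not apply)
  nonsamlih (rule 6 does not apply)
  giving Negoru nonsamlih.
If borrowed from Kavike 'nontamlehu' after the early changes, it would undergo only the recent ones:
  rule 4 (debuccalisation): no change (nontamlehu)
  rule 5 (intervocalic voicing): no change (nontamlehu)
  rule 6 (unconditioned shift): no change (nontamlehu)
  ⇒ as a loan: nontamlehu
Negoru 'nonsamlih' matches the inherited outcome exactly, so it is an inherited cognate, not a loan.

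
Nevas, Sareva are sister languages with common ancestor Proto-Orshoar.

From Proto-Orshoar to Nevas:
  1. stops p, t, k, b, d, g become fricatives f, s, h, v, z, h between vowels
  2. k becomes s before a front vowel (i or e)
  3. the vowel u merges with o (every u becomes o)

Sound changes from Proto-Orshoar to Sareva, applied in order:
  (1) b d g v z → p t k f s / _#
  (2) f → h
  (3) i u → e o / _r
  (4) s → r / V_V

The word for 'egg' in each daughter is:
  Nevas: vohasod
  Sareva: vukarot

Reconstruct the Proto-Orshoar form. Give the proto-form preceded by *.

Position 3: Nevas has h, Sareva has k. Taking the neighbouring segments as reconstructed: Nevas h could go back to *k or *g or *h; Sareva k can only go back to *k — the one source consistent with every daughter is *k.
Position 5: Nevas has s, Sareva has r. Taking the neighbouring segments as reconstructed: Nevas s could go back to *t or *s; Sareva r could go back to *s or *r — the one source consistent with every daughter is *s.
Position 7: Nevas has d, Sareva has t. Nevas preserves d here (none of its changes turn any other segment into d), so the proto-segment is *d.
Continuing position by position gives *vukasod; check it forward:
Nevas: *vukasod
  vukasod → vuhasod   [intervocalic lenition]
  vuhasod (rule 2 does not apply)
  vuhasod → vohasod   [vowel merger]
  giving Nevas vohasod.
Sareva: *vukasod
  vukasod → vukasot   [final devoicing]
  vukasot (rule 2 does not apply)
  vukasot (rule 3 does not apply)
  vukasot → vukarot   [rhotacism]
  giving Sareva vukarot.
*vukasod is the unique common source.

*vukasod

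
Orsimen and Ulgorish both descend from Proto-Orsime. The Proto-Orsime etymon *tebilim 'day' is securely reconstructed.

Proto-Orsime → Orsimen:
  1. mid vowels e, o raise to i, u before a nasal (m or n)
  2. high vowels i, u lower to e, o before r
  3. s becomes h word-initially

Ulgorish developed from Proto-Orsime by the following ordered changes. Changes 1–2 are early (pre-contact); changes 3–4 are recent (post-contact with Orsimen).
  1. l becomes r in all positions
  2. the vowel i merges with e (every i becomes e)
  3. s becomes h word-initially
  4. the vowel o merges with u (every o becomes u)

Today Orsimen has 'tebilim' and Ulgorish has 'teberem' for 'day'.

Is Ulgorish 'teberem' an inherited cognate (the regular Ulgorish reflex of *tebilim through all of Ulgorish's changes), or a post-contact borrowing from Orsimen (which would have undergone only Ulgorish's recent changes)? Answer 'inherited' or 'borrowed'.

If inherited, *tebilim would pass through all of Ulgorish's changes:
Ulgorish: *tebilim
  tebilim → tebirim   [unconditioned shift]
  tebirim → teberem   [vowel merger]
  teberem (rule 3 does not apply)
  teberem (rule 4 does not apply)
  giving Ulgorish teberem.
If borrowed from Orsimen 'tebilim' after the early changes, it would undergo only the recent ones:
  rule 3 (debuccalisation): no change (tebilim)
  rule 4 (vowel merger): no change (tebilim)
  ⇒ as a loan: tebilim
Ulgorish 'teberem' matches the inherited outcome exactly, so it is an inherited cognate, not a loan.

inherited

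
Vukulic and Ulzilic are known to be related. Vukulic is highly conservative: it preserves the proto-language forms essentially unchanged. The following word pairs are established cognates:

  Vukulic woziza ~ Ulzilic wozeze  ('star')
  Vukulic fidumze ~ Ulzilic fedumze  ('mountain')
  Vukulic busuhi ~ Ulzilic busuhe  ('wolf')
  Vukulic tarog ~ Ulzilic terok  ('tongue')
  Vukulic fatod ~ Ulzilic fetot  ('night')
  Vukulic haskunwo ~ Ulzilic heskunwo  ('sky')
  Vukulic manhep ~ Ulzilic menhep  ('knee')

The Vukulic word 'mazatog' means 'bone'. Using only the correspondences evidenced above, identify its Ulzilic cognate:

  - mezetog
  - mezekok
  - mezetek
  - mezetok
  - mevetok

fatod ~ fetot, haskunwo ~ heskunwo — Vukulic a corresponds to Ulzilic e after a consonant, before a consonant other than r, m, n, p, b, f, v.
tarog ~ terok — Vukulic g corresponds to Ulzilic k word-finally.
Applying these to Vukulic 'mazatog':
  mazatog → mezatog   (a→e after a consonant, before a consonant other than r, m, n, p, b, f, v)
  mezatog → mezetog   (a→e after a consonant, before a consonant other than r, m, n, p, b, f, v)
  mezetog → mezetok   (g→k word-finally)
So the Ulzilic cognate is 'mezetok'.

mezetok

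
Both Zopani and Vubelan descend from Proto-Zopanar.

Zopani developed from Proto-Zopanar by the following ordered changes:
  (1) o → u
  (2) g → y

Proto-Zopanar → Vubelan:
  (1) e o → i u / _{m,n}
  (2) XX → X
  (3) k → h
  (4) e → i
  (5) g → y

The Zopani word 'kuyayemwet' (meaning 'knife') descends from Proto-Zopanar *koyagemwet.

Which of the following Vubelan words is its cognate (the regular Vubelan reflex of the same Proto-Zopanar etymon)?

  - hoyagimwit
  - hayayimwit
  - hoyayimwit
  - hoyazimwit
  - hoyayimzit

Vubelan: *koyagemwet > koyagimwet > hoyagimwet > hoyagimwit > hoyayimwit  (by pre-nasal raising, unconditioned shift, vowel merger, unconditioned shift)
Only 'hoyayimwit' matches the regular Vubelan development of *koyagemwet.

hoyayimwit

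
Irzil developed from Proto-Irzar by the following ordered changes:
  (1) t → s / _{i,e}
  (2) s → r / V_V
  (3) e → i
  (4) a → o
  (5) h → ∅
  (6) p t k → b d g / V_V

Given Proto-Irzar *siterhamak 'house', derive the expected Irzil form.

siriromok

Irzil: start from *siterhamak.
  rule 1 (palatalisation): siterhamak → siserhamak
  rule 2 (rhotacism): siserhamak → sirerhamak
  rule 3 (vowel merger): sirerhamak → sirirhamak
  rule 4 (vowel merger): sirirhamak → sirirhomok
  rule 5 (h-loss): sirirhomok → siriromok
  rule 6: no change — siriromok
  ⇒ Irzil siriromok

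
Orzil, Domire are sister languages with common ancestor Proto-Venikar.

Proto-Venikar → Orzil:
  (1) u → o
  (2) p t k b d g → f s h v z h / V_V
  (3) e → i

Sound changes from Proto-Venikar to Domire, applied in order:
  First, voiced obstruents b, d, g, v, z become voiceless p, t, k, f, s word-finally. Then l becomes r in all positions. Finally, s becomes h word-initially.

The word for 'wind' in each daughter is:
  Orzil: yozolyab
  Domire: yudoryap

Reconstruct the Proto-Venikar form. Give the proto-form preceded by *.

*yudolyab

Position 8: Orzil has b, Domire has p. Orzil preserves b here (none of its changes turn any other segment into b), so the proto-segment is *b.
Position 5: Orzil has l, Domire has r. Orzil preserves l here (none of its changes turn any other segment into l), so the proto-segment is *l.
Verify the candidate proto-form against each daughter:
Orzil: start from *yudolyab.
  rule 1 (vowel merger): yudolyab → yodolyab
  rule 2 (intervocalic lenition): yodolyab → yozolyab
  rule 3: no change — yozolyab
  ⇒ Orzil yozolyab
Domire: *yudolyab > yudolyap > yudoryap  (by final devoicing, unconditioned shift)
No other proto-form is consistent with every reflex, so the reconstruction is *yudolyab.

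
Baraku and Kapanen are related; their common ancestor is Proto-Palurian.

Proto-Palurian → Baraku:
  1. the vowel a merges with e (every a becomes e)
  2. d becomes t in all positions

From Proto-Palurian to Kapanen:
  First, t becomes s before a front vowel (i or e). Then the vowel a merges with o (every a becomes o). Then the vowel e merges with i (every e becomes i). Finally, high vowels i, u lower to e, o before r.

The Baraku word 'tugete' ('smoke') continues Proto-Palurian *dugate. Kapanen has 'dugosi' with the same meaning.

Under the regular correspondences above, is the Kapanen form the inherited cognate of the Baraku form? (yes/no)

yes

Derive the expected Kapanen reflex of *dugate:
Kapanen: *dugate
  dugate → dugase   [palatalisation]
  dugase → dugose   [vowel merger]
  dugose → dugosi   [vowel merger]
  dugosi (rule 4 does not apply)
  giving Kapanen dugosi.
Kapanen 'dugosi' matches the regular reflex exactly, so the pair is cognate.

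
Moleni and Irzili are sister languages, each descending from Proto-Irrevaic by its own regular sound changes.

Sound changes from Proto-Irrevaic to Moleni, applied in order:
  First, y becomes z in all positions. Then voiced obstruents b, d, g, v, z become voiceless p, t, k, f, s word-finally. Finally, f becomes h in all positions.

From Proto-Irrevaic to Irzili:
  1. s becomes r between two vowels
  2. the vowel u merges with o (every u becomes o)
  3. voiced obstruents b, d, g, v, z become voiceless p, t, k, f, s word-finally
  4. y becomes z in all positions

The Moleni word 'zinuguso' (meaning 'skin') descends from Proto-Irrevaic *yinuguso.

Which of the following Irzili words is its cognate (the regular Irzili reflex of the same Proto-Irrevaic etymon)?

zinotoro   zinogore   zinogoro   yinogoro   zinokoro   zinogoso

zinogoro

Irzili: *yinuguso
  yinuguso → yinuguro   [rhotacism]
  yinuguro → yinogoro   [vowel merger]
  yinogoro (rule 3 does not apply)
  yinogoro → zinogoro   [unconditioned shift]
  giving Irzili zinogoro.
Only 'zinogoro' matches the regular Irzili development of *yinuguso.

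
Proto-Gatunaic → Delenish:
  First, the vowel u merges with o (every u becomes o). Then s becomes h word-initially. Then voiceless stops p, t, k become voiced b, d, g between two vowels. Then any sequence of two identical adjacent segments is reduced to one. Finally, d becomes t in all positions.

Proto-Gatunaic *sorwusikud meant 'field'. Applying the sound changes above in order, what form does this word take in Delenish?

horwosigot

Delenish: *sorwusikud
  sorwusikud → sorwosikod   [vowel merger]
  sorwosikod → horwosikod   [debuccalisation]
  horwosikod → horwosigod   [intervocalic voicing]
  horwosigod (rule 4 does not apply)
  horwosigod → horwosigot   [unconditioned shift]
  giving Delenish horwosigot.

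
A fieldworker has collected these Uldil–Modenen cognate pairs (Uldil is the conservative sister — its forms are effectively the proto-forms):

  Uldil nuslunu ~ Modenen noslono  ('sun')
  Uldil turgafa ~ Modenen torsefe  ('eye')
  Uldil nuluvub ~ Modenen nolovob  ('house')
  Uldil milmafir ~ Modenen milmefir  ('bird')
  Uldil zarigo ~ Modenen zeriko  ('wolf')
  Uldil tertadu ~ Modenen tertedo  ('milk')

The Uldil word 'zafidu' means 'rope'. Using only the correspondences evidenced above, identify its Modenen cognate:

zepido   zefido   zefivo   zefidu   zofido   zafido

zefido

turgafa ~ torsefe, milmafir ~ milmefir — Uldil a corresponds to Modenen e after a consonant, before a labial obstruent.
nuslunu ~ noslono, tertadu ~ tertedo — Uldil u corresponds to Modenen o word-finally.
Applying these to Uldil 'zafidu':
  zafidu → zefidu   (a→e after a consonant, before a labial obstruent)
  zefidu → zefido   (u→o word-finally)
So the Modenen cognate is 'zefido'.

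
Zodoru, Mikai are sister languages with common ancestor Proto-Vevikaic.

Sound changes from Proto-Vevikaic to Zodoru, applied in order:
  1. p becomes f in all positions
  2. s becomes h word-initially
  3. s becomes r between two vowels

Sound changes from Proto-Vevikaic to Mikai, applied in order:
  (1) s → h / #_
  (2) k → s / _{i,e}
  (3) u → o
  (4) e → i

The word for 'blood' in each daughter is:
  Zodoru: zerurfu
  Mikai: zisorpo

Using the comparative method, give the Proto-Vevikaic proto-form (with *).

*zesurpu

Position 4: Zodoru has u, Mikai has o. Zodoru preserves u here (none of its changes turn any other segment into u), so the proto-segment is *u.
Position 6: Zodoru has f, Mikai has p. Mikai preserves p here (none of its changes turn any other segment into p), so the proto-segment is *p.
Position 2: Zodoru has e, Mikai has i. Zodoru preserves e here (none of its changes turn any other segment into e), so the proto-segment is *e.
Verify the candidate proto-form against each daughter:
Zodoru: start from *zesurpu.
  rule 1 (unconditioned shift): zesurpu → zesurfu
  rule 2: no change — zesurfu
  rule 3 (rhotacism): zesurfu → zerurfu
  ⇒ Zodoru zerurfu
Mikai: start from *zesurpu.
  rule 1: no change — zesurpu
  rule 2: no change — zesurpu
  rule 3 (vowel merger): zesurpu → zesorpo
  rule 4 (vowel merger): zesorpo → zisorpo
  ⇒ Mikai zisorpo
No other proto-form is consistent with every reflex, so the reconstruction is *zesurpu.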